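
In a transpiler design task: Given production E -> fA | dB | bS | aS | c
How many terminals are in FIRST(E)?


Production: E -> fA | dB | bS | aS | c
Examining each alternative for leading terminals:
  E -> fA : first terminal = 'f'
  E -> dB : first terminal = 'd'
  E -> bS : first terminal = 'b'
  E -> aS : first terminal = 'a'
  E -> c : first terminal = 'c'
FIRST(E) = {a, b, c, d, f}
Count: 5

5


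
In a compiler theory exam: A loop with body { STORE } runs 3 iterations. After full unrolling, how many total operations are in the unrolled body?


Loop body operations: STORE (1 op per iteration)
Unrolling 3 iterations:
  Iteration 1: STORE (1 ops)
  Iteration 2: STORE (1 ops)
  Iteration 3: STORE (1 ops)
Total: 3 iterations * 1 ops/iter = 3 operations

3


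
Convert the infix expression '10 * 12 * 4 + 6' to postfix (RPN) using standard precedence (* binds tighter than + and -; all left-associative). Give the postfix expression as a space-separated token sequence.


Applying the shunting-yard algorithm:
  Operand 10 -> output
  Push '*' onto operator stack -> op-stack: [*]
  Operand 12 -> output
  See '*' (prec 2); top '*' (prec 2) >= it -> pop '*' to output
  Push '*' onto operator stack -> op-stack: [*]
  Operand 4 -> output
  See '+' (prec 1); top '*' (prec 2) >= it -> pop '*' to output
  Push '+' onto operator stack -> op-stack: [+]
  Operand 6 -> output
  End of input: pop '+' to output
Postfix result: 10 12 * 4 * 6 +

10 12 * 4 * 6 +


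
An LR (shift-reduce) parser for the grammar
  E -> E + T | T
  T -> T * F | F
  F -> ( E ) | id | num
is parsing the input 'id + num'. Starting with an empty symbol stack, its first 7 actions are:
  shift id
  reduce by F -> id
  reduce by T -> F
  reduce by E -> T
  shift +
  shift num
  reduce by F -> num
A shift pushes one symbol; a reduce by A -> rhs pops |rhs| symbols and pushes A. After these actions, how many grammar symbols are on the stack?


Tracking the symbol stack through each action:
  Action 1: shift 'id' : push -> stack = [id] (size 1)
  Action 2: reduce by F -> id : pop 1, push F -> stack = [F] (size 1)
  Action 3: reduce by T -> F : pop 1, push T -> stack = [T] (size 1)
  Action 4: reduce by E -> T : pop 1, push E -> stack = [E] (size 1)
  Action 5: shift '+' : push -> stack = [E, +] (size 2)
  Action 6: shift 'num' : push -> stack = [E, +, num] (size 3)
  Action 7: reduce by F -> num : pop 1, push F -> stack = [E, +, F] (size 3)
Final stack size: 3

3


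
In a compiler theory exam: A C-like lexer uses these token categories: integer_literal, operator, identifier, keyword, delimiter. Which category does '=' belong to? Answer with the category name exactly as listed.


Token: '='
Checking categories:
  identifier: no
  integer_literal: no
  operator: YES
  keyword: no
  delimiter: no
Category: operator

operator


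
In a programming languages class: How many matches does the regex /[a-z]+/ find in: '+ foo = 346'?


Pattern: /[a-z]+/ (identifiers)
Input: '+ foo = 346'
Scanning for matches:
  Match 1: 'foo'
Total matches: 1

1


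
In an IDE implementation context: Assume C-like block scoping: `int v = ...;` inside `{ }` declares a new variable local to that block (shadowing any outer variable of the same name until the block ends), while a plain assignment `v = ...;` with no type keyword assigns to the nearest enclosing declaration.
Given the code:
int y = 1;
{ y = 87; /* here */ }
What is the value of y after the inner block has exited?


Analyzing scoping rules:
Outer scope: declares y = 1
Inner block: 'y = 87;' has no type keyword, so it is an assignment to the outer y (no shadowing)
The assignment changed the outer variable itself, so the new value persists after the block -> 87
Result: 87

87


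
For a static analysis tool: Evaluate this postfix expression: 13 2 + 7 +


Processing tokens left to right:
Push 13, Push 2
Pop 13 and 2, compute 13 + 2 = 15, push 15
Push 7
Pop 15 and 7, compute 15 + 7 = 22, push 22
Stack result: 22

22


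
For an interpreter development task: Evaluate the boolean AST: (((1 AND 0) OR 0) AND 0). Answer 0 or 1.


Step 1: Evaluate inner node
  1 AND 0 = 0
Step 2: Evaluate next node
  0 OR 0 = 0
Step 3: Evaluate root node
  0 AND 0 = 0

0


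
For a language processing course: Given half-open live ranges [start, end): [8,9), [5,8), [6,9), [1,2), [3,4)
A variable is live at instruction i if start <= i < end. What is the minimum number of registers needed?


Live ranges:
  Var0: [8, 9)
  Var1: [5, 8)
  Var2: [6, 9)
  Var3: [1, 2)
  Var4: [3, 4)
Sweep-line events (position, delta, active):
  pos=1 start -> active=1
  pos=2 end -> active=0
  pos=3 start -> active=1
  pos=4 end -> active=0
  pos=5 start -> active=1
  pos=6 start -> active=2
  pos=8 end -> active=1
  pos=8 start -> active=2
  pos=9 end -> active=1
  pos=9 end -> active=0
Maximum simultaneous active: 2
Minimum registers needed: 2

2


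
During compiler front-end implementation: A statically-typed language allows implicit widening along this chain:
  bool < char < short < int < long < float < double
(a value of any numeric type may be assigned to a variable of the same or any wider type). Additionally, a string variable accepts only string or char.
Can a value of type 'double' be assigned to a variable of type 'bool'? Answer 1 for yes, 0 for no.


Target variable type: bool
Source value type: double
Numeric ranks: double=6, bool=0
Widening allowed iff rank(source) <= rank(target): 6 <= 0? No
Result: 0

0


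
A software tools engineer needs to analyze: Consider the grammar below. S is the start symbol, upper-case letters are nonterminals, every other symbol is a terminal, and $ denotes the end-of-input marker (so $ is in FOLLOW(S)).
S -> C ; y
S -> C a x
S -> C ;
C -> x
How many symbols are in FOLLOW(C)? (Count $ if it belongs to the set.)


S is the start symbol and does not occur in any rule body, so FOLLOW(S) = {$}.
Examining every occurrence of C in a rule body:
  S -> C ; y : C is followed by terminal ';' -> add ';'
  S -> C a x : C is followed by terminal 'a' -> add 'a'
  S -> C ; : C is followed by terminal ';' -> add ';' (already in the set)
  C -> x : C does not occur in the body -> contributes nothing
FOLLOW(C) = {;, a}
Count: 2

2


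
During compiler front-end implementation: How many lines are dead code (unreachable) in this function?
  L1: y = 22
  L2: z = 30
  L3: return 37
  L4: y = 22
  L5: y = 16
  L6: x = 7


Analyzing control flow:
  L1: reachable (before return)
  L2: reachable (before return)
  L3: reachable (return statement)
  L4: DEAD (after return at L3)
  L5: DEAD (after return at L3)
  L6: DEAD (after return at L3)
Return at L3, total lines = 6
Dead lines: L4 through L6
Count: 3

3


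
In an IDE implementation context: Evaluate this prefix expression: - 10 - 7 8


Parsing prefix expression: - 10 - 7 8
Step 1: Innermost operation '- 7 8'
  7 - 8 = -1
Step 2: Outer operation '- 10 [-1]'
  10 - -1 = 11

11


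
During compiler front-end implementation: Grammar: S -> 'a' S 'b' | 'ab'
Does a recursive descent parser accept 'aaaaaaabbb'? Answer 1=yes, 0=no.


Grammar accepts strings of the form a^n b^n (n >= 1)
Word: 'aaaaaaabbb'
Counting: 7 a's and 3 b's
Check: 7 == 3? No
Mismatch: a-count != b-count
Rejected

0


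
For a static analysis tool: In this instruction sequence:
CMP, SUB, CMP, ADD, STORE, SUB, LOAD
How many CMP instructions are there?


Scanning instruction sequence for CMP:
  Position 1: CMP <- MATCH
  Position 2: SUB
  Position 3: CMP <- MATCH
  Position 4: ADD
  Position 5: STORE
  Position 6: SUB
  Position 7: LOAD
Matches at positions: [1, 3]
Total CMP count: 2

2


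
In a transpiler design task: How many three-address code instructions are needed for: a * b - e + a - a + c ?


Expression: a * b - e + a - a + c
Generating three-address code (respecting * over +/- precedence):
  Instruction 1: t1 = a * b
  Instruction 2: t2 = t1 - e
  Instruction 3: t3 = t2 + a
  Instruction 4: t4 = t3 - a
  Instruction 5: t5 = t4 + c
Total instructions: 5

5


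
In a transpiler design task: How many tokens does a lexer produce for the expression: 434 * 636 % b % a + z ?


Scanning '434 * 636 % b % a + z'
Token 1: '434' -> integer_literal
Token 2: '*' -> operator
Token 3: '636' -> integer_literal
Token 4: '%' -> operator
Token 5: 'b' -> identifier
Token 6: '%' -> operator
Token 7: 'a' -> identifier
Token 8: '+' -> operator
Token 9: 'z' -> identifier
Total tokens: 9

9


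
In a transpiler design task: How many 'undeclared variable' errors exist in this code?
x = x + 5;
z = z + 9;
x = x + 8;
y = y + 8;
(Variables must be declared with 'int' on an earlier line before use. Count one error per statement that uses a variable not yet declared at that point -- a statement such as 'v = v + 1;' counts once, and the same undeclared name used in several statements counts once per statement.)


Scanning code line by line:
  Line 1: use 'x' -> ERROR (undeclared)
  Line 2: use 'z' -> ERROR (undeclared)
  Line 3: use 'x' -> ERROR (undeclared)
  Line 4: use 'y' -> ERROR (undeclared)
Total undeclared variable errors: 4

4


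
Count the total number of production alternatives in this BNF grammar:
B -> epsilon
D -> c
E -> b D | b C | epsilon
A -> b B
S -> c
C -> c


Counting alternatives per rule:
  B: 1 alternative(s)
  D: 1 alternative(s)
  E: 3 alternative(s)
  A: 1 alternative(s)
  S: 1 alternative(s)
  C: 1 alternative(s)
Sum: 1 + 1 + 3 + 1 + 1 + 1 = 8

8


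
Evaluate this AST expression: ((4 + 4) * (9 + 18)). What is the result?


Expression: ((4 + 4) * (9 + 18))
Evaluating step by step:
  4 + 4 = 8
  9 + 18 = 27
  8 * 27 = 216
Result: 216

216


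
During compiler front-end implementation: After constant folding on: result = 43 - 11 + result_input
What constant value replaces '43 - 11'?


Identifying constant sub-expression:
  Original: result = 43 - 11 + result_input
  43 and 11 are both compile-time constants
  Evaluating: 43 - 11 = 32
  After folding: result = 32 + result_input

32


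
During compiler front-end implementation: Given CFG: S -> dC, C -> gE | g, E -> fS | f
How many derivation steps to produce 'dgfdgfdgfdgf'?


Grammar: S -> dC, C -> gE | g, E -> fS | f
Deriving 'dgfdgfdgfdgf':
Step 1: S -> dC => dC
Step 2: C -> gE => dgE
Step 3: E -> fS => dgfS
Step 4: S -> dC => dgfdC
Step 5: C -> gE => dgfdgE
Step 6: E -> fS => dgfdgfS
Step 7: S -> dC => dgfdgfdC
Step 8: C -> gE => dgfdgfdgE
Step 9: E -> fS => dgfdgfdgfS
Step 10: S -> dC => dgfdgfdgfdC
Step 11: C -> gE => dgfdgfdgfdgE
Step 12: E -> f => dgfdgfdgfdgf
Total derivation steps: 12

12


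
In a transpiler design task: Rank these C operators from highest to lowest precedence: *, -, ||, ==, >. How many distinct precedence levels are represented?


Looking up precedence for each operator:
  * -> precedence 6
  - -> precedence 5
  || -> precedence 1
  == -> precedence 3
  > -> precedence 4
Sorted highest to lowest: *, -, >, ==, ||
Distinct precedence values: [6, 5, 4, 3, 1]
Number of distinct levels: 5

5


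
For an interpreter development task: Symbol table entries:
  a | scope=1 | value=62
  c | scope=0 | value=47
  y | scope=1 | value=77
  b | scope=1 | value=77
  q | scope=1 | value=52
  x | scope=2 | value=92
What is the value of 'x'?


Searching symbol table for 'x':
  a | scope=1 | value=62
  c | scope=0 | value=47
  y | scope=1 | value=77
  b | scope=1 | value=77
  q | scope=1 | value=52
  x | scope=2 | value=92 <- MATCH
Found 'x' at scope 2 with value 92

92


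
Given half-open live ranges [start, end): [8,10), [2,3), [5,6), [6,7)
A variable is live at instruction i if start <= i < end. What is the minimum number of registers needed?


Live ranges:
  Var0: [8, 10)
  Var1: [2, 3)
  Var2: [5, 6)
  Var3: [6, 7)
Sweep-line events (position, delta, active):
  pos=2 start -> active=1
  pos=3 end -> active=0
  pos=5 start -> active=1
  pos=6 end -> active=0
  pos=6 start -> active=1
  pos=7 end -> active=0
  pos=8 start -> active=1
  pos=10 end -> active=0
Maximum simultaneous active: 1
Minimum registers needed: 1

1


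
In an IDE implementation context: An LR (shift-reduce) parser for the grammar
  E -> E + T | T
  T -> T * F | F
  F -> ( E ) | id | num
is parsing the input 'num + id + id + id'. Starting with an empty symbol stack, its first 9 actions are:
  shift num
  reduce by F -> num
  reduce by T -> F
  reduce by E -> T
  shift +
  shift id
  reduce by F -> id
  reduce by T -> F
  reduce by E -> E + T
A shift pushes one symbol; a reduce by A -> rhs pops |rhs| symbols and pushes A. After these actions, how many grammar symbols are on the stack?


Tracking the symbol stack through each action:
  Action 1: shift 'num' : push -> stack = [num] (size 1)
  Action 2: reduce by F -> num : pop 1, push F -> stack = [F] (size 1)
  Action 3: reduce by T -> F : pop 1, push T -> stack = [T] (size 1)
  Action 4: reduce by E -> T : pop 1, push E -> stack = [E] (size 1)
  Action 5: shift '+' : push -> stack = [E, +] (size 2)
  Action 6: shift 'id' : push -> stack = [E, +, id] (size 3)
  Action 7: reduce by F -> id : pop 1, push F -> stack = [E, +, F] (size 3)
  Action 8: reduce by T -> F : pop 1, push T -> stack = [E, +, T] (size 3)
  Action 9: reduce by E -> E + T : pop 3, push E -> stack = [E] (size 1)
Final stack size: 1

1


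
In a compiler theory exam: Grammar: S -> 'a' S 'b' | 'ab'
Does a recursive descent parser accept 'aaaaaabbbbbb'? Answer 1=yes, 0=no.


Grammar accepts strings of the form a^n b^n (n >= 1)
Word: 'aaaaaabbbbbb'
Counting: 6 a's and 6 b's
Check: 6 == 6? Yes
Derivation (S -> aSb applied 5 time(s), then S -> ab): S => aSb => aaSbb => aaaSbbb => aaaaSbbbb => aaaaaSbbbbb => aaaaaabbbbbb
Accepted

1


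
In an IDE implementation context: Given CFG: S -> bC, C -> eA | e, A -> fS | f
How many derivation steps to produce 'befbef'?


Grammar: S -> bC, C -> eA | e, A -> fS | f
Deriving 'befbef':
Step 1: S -> bC => bC
Step 2: C -> eA => beA
Step 3: A -> fS => befS
Step 4: S -> bC => befbC
Step 5: C -> eA => befbeA
Step 6: A -> f => befbef
Total derivation steps: 6

6


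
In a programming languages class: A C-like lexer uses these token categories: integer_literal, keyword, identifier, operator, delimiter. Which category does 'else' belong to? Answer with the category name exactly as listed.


Token: 'else'
Checking categories:
  identifier: no
  integer_literal: no
  operator: no
  keyword: YES
  delimiter: no
Category: keyword

keyword


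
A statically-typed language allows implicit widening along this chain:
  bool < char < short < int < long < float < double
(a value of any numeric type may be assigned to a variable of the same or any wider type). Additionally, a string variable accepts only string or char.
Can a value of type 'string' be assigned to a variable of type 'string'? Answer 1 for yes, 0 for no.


Target variable type: string
Source value type: string
Rule: string accepts only {string, char}
  source 'string' in {string, char}? Yes
Result: 1

1


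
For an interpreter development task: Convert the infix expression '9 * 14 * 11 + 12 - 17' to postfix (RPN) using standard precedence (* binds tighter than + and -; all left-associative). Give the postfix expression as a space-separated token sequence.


Applying the shunting-yard algorithm:
  Operand 9 -> output
  Push '*' onto operator stack -> op-stack: [*]
  Operand 14 -> output
  See '*' (prec 2); top '*' (prec 2) >= it -> pop '*' to output
  Push '*' onto operator stack -> op-stack: [*]
  Operand 11 -> output
  See '+' (prec 1); top '*' (prec 2) >= it -> pop '*' to output
  Push '+' onto operator stack -> op-stack: [+]
  Operand 12 -> output
  See '-' (prec 1); top '+' (prec 1) >= it -> pop '+' to output
  Push '-' onto operator stack -> op-stack: [-]
  Operand 17 -> output
  End of input: pop '-' to output
Postfix result: 9 14 * 11 * 12 + 17 -

9 14 * 11 * 12 + 17 -


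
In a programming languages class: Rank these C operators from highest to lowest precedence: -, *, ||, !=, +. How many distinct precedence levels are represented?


Looking up precedence for each operator:
  - -> precedence 5
  * -> precedence 6
  || -> precedence 1
  != -> precedence 3
  + -> precedence 5
Sorted highest to lowest: *, -, +, !=, ||
Distinct precedence values: [6, 5, 3, 1]
Number of distinct levels: 4

4


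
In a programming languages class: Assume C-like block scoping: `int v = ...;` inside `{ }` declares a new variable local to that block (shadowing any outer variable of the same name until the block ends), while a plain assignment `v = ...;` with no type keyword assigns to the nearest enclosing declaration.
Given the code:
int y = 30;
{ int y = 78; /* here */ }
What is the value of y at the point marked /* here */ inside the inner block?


Analyzing scoping rules:
Outer scope: declares y = 30
Inner block: 'int y = 78;' declares a NEW y that shadows the outer one
Inside the block the inner declaration is in scope -> 78
Result: 78

78


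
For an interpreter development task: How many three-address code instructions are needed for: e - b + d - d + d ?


Expression: e - b + d - d + d
Generating three-address code (respecting * over +/- precedence):
  Instruction 1: t1 = e - b
  Instruction 2: t2 = t1 + d
  Instruction 3: t3 = t2 - d
  Instruction 4: t4 = t3 + d
Total instructions: 4

4


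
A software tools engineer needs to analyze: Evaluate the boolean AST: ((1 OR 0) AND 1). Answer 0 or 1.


Step 1: Evaluate inner node
  1 OR 0 = 1
Step 2: Evaluate root node
  1 AND 1 = 1

1


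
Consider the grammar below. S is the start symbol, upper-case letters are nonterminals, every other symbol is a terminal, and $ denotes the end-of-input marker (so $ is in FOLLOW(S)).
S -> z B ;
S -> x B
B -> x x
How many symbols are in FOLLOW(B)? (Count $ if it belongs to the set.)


S is the start symbol and does not occur in any rule body, so FOLLOW(S) = {$}.
Examining every occurrence of B in a rule body:
  S -> z B ; : B is followed by terminal ';' -> add ';'
  S -> x B : B is at the right end -> add FOLLOW(S) = {$}
  B -> x x : B does not occur in the body -> contributes nothing
FOLLOW(B) = {;, $}
Count: 2

2


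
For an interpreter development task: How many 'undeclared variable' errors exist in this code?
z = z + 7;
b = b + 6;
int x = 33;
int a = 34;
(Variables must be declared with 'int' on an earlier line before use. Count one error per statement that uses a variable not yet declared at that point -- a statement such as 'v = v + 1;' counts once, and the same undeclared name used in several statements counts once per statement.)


Scanning code line by line:
  Line 1: use 'z' -> ERROR (undeclared)
  Line 2: use 'b' -> ERROR (undeclared)
  Line 3: declare 'x' -> declared = ['x']
  Line 4: declare 'a' -> declared = ['a', 'x']
Total undeclared variable errors: 2

2


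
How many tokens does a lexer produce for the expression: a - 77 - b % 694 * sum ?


Scanning 'a - 77 - b % 694 * sum'
Token 1: 'a' -> identifier
Token 2: '-' -> operator
Token 3: '77' -> integer_literal
Token 4: '-' -> operator
Token 5: 'b' -> identifier
Token 6: '%' -> operator
Token 7: '694' -> integer_literal
Token 8: '*' -> operator
Token 9: 'sum' -> identifier
Total tokens: 9

9


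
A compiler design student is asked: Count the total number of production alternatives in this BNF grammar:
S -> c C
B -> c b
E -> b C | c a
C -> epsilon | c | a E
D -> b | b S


Counting alternatives per rule:
  S: 1 alternative(s)
  B: 1 alternative(s)
  E: 2 alternative(s)
  C: 3 alternative(s)
  D: 2 alternative(s)
Sum: 1 + 1 + 2 + 3 + 2 = 9

9


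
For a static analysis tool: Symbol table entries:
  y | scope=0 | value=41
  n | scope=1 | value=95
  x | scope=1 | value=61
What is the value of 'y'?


Searching symbol table for 'y':
  y | scope=0 | value=41 <- MATCH
  n | scope=1 | value=95
  x | scope=1 | value=61
Found 'y' at scope 0 with value 41

41


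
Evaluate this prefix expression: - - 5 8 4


Parsing prefix expression: - - 5 8 4
Step 1: Innermost operation '- 5 8'
  5 - 8 = -3
Step 2: Outer operation '- [-3] 4'
  -3 - 4 = -7

-7


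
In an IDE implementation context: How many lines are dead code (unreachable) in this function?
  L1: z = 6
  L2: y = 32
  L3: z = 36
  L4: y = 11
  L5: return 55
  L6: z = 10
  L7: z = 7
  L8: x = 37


Analyzing control flow:
  L1: reachable (before return)
  L2: reachable (before return)
  L3: reachable (before return)
  L4: reachable (before return)
  L5: reachable (return statement)
  L6: DEAD (after return at L5)
  L7: DEAD (after return at L5)
  L8: DEAD (after return at L5)
Return at L5, total lines = 8
Dead lines: L6 through L8
Count: 3

3


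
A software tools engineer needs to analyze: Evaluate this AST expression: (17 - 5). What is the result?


Expression: (17 - 5)
Evaluating step by step:
  17 - 5 = 12
Result: 12

12


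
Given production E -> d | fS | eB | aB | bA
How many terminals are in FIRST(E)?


Production: E -> d | fS | eB | aB | bA
Examining each alternative for leading terminals:
  E -> d : first terminal = 'd'
  E -> fS : first terminal = 'f'
  E -> eB : first terminal = 'e'
  E -> aB : first terminal = 'a'
  E -> bA : first terminal = 'b'
FIRST(E) = {a, b, d, e, f}
Count: 5

5


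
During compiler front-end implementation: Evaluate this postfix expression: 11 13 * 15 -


Processing tokens left to right:
Push 11, Push 13
Pop 11 and 13, compute 11 * 13 = 143, push 143
Push 15
Pop 143 and 15, compute 143 - 15 = 128, push 128
Stack result: 128

128


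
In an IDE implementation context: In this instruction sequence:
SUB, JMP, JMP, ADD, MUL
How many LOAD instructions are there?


Scanning instruction sequence for LOAD:
  Position 1: SUB
  Position 2: JMP
  Position 3: JMP
  Position 4: ADD
  Position 5: MUL
Matches at positions: []
Total LOAD count: 0

0


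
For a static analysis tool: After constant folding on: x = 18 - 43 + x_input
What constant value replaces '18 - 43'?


Identifying constant sub-expression:
  Original: x = 18 - 43 + x_input
  18 and 43 are both compile-time constants
  Evaluating: 18 - 43 = -25
  After folding: x = -25 + x_input

-25


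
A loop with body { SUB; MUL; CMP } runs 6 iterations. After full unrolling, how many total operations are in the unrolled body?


Loop body operations: SUB, MUL, CMP (3 ops per iteration)
Unrolling 6 iterations:
  Iteration 1: SUB, MUL, CMP (3 ops)
  Iteration 2: SUB, MUL, CMP (3 ops)
  Iteration 3: SUB, MUL, CMP (3 ops)
  Iteration 4: SUB, MUL, CMP (3 ops)
  Iteration 5: SUB, MUL, CMP (3 ops)
  Iteration 6: SUB, MUL, CMP (3 ops)
Total: 6 iterations * 3 ops/iter = 18 operations

18


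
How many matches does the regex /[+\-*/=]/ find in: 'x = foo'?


Pattern: /[+\-*/=]/ (operators)
Input: 'x = foo'
Scanning for matches:
  Match 1: '='
Total matches: 1

1


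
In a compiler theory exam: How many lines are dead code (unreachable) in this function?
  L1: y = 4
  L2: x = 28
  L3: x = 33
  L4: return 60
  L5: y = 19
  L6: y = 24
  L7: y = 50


Analyzing control flow:
  L1: reachable (before return)
  L2: reachable (before return)
  L3: reachable (before return)
  L4: reachable (return statement)
  L5: DEAD (after return at L4)
  L6: DEAD (after return at L4)
  L7: DEAD (after return at L4)
Return at L4, total lines = 7
Dead lines: L5 through L7
Count: 3

3


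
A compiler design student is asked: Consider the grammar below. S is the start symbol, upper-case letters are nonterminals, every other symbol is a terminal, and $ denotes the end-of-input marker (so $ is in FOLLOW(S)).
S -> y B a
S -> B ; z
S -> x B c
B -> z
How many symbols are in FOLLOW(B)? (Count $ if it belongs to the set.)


S is the start symbol and does not occur in any rule body, so FOLLOW(S) = {$}.
Examining every occurrence of B in a rule body:
  S -> y B a : B is followed by terminal 'a' -> add 'a'
  S -> B ; z : B is followed by terminal ';' -> add ';'
  S -> x B c : B is followed by terminal 'c' -> add 'c'
  B -> z : B does not occur in the body -> contributes nothing
FOLLOW(B) = {;, a, c}
Count: 3

3


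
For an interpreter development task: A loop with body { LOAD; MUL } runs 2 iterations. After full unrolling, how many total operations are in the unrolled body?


Loop body operations: LOAD, MUL (2 ops per iteration)
Unrolling 2 iterations:
  Iteration 1: LOAD, MUL (2 ops)
  Iteration 2: LOAD, MUL (2 ops)
Total: 2 iterations * 2 ops/iter = 4 operations

4


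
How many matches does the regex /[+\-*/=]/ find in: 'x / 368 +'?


Pattern: /[+\-*/=]/ (operators)
Input: 'x / 368 +'
Scanning for matches:
  Match 1: '/'
  Match 2: '+'
Total matches: 2

2


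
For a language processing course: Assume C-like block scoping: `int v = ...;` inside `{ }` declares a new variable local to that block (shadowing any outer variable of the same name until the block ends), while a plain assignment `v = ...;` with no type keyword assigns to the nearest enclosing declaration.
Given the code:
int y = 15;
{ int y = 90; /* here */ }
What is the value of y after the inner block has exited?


Analyzing scoping rules:
Outer scope: declares y = 15
Inner block: 'int y = 90;' declares a NEW y that shadows the outer one
When the block exits the inner y goes out of scope; the outer y was never modified -> 15
Result: 15

15


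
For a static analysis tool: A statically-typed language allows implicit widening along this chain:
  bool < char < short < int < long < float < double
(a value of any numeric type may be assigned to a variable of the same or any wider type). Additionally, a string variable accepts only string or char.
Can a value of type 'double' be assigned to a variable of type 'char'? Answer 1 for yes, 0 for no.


Target variable type: char
Source value type: double
Numeric ranks: double=6, char=1
Widening allowed iff rank(source) <= rank(target): 6 <= 1? No
Result: 0

0


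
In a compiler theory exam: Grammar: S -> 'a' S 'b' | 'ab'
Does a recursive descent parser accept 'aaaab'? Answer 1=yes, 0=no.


Grammar accepts strings of the form a^n b^n (n >= 1)
Word: 'aaaab'
Counting: 4 a's and 1 b's
Check: 4 == 1? No
Mismatch: a-count != b-count
Rejected

0


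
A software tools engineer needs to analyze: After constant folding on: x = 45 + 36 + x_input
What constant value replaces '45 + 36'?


Identifying constant sub-expression:
  Original: x = 45 + 36 + x_input
  45 and 36 are both compile-time constants
  Evaluating: 45 + 36 = 81
  After folding: x = 81 + x_input

81


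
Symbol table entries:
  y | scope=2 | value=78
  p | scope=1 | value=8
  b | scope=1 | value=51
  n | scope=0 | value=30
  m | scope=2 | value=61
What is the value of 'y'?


Searching symbol table for 'y':
  y | scope=2 | value=78 <- MATCH
  p | scope=1 | value=8
  b | scope=1 | value=51
  n | scope=0 | value=30
  m | scope=2 | value=61
Found 'y' at scope 2 with value 78

78


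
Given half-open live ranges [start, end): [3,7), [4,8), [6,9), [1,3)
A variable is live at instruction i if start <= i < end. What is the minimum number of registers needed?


Live ranges:
  Var0: [3, 7)
  Var1: [4, 8)
  Var2: [6, 9)
  Var3: [1, 3)
Sweep-line events (position, delta, active):
  pos=1 start -> active=1
  pos=3 end -> active=0
  pos=3 start -> active=1
  pos=4 start -> active=2
  pos=6 start -> active=3
  pos=7 end -> active=2
  pos=8 end -> active=1
  pos=9 end -> active=0
Maximum simultaneous active: 3
Minimum registers needed: 3

3


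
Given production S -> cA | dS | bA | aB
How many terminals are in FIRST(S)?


Production: S -> cA | dS | bA | aB
Examining each alternative for leading terminals:
  S -> cA : first terminal = 'c'
  S -> dS : first terminal = 'd'
  S -> bA : first terminal = 'b'
  S -> aB : first terminal = 'a'
FIRST(S) = {a, b, c, d}
Count: 4

4


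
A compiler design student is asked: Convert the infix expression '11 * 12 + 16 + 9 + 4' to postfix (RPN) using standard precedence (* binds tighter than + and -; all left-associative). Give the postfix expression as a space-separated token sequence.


Applying the shunting-yard algorithm:
  Operand 11 -> output
  Push '*' onto operator stack -> op-stack: [*]
  Operand 12 -> output
  See '+' (prec 1); top '*' (prec 2) >= it -> pop '*' to output
  Push '+' onto operator stack -> op-stack: [+]
  Operand 16 -> output
  See '+' (prec 1); top '+' (prec 1) >= it -> pop '+' to output
  Push '+' onto operator stack -> op-stack: [+]
  Operand 9 -> output
  See '+' (prec 1); top '+' (prec 1) >= it -> pop '+' to output
  Push '+' onto operator stack -> op-stack: [+]
  Operand 4 -> output
  End of input: pop '+' to output
Postfix result: 11 12 * 16 + 9 + 4 +

11 12 * 16 + 9 + 4 +


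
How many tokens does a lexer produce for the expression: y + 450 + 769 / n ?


Scanning 'y + 450 + 769 / n'
Token 1: 'y' -> identifier
Token 2: '+' -> operator
Token 3: '450' -> integer_literal
Token 4: '+' -> operator
Token 5: '769' -> integer_literal
Token 6: '/' -> operator
Token 7: 'n' -> identifier
Total tokens: 7

7


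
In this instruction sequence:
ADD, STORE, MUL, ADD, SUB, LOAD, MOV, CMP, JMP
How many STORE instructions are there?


Scanning instruction sequence for STORE:
  Position 1: ADD
  Position 2: STORE <- MATCH
  Position 3: MUL
  Position 4: ADD
  Position 5: SUB
  Position 6: LOAD
  Position 7: MOV
  Position 8: CMP
  Position 9: JMP
Matches at positions: [2]
Total STORE count: 1

1


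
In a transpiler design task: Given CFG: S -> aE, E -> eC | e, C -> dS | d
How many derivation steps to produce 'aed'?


Grammar: S -> aE, E -> eC | e, C -> dS | d
Deriving 'aed':
Step 1: S -> aE => aE
Step 2: E -> eC => aeC
Step 3: C -> d => aed
Total derivation steps: 3

3


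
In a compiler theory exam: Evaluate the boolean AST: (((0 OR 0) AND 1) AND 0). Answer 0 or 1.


Step 1: Evaluate inner node
  0 OR 0 = 0
Step 2: Evaluate next node
  0 AND 1 = 0
Step 3: Evaluate root node
  0 AND 0 = 0

0


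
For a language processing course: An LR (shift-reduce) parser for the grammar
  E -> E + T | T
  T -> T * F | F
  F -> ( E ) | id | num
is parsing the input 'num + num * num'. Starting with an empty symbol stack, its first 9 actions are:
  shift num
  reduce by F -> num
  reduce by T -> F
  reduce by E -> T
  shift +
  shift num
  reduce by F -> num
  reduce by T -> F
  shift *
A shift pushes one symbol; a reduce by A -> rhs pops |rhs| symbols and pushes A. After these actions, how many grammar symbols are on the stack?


Tracking the symbol stack through each action:
  Action 1: shift 'num' : push -> stack = [num] (size 1)
  Action 2: reduce by F -> num : pop 1, push F -> stack = [F] (size 1)
  Action 3: reduce by T -> F : pop 1, push T -> stack = [T] (size 1)
  Action 4: reduce by E -> T : pop 1, push E -> stack = [E] (size 1)
  Action 5: shift '+' : push -> stack = [E, +] (size 2)
  Action 6: shift 'num' : push -> stack = [E, +, num] (size 3)
  Action 7: reduce by F -> num : pop 1, push F -> stack = [E, +, F] (size 3)
  Action 8: reduce by T -> F : pop 1, push T -> stack = [E, +, T] (size 3)
  Action 9: shift '*' : push -> stack = [E, +, T, *] (size 4)
Final stack size: 4

4


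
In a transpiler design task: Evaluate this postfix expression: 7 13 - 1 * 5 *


Processing tokens left to right:
Push 7, Push 13
Pop 7 and 13, compute 7 - 13 = -6, push -6
Push 1
Pop -6 and 1, compute -6 * 1 = -6, push -6
Push 5
Pop -6 and 5, compute -6 * 5 = -30, push -30
Stack result: -30

-30


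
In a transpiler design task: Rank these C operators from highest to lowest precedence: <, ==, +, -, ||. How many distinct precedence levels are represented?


Looking up precedence for each operator:
  < -> precedence 4
  == -> precedence 3
  + -> precedence 5
  - -> precedence 5
  || -> precedence 1
Sorted highest to lowest: +, -, <, ==, ||
Distinct precedence values: [5, 4, 3, 1]
Number of distinct levels: 4

4


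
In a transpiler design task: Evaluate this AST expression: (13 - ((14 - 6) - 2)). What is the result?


Expression: (13 - ((14 - 6) - 2))
Evaluating step by step:
  14 - 6 = 8
  8 - 2 = 6
  13 - 6 = 7
Result: 7

7


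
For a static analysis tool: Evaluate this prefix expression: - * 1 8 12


Parsing prefix expression: - * 1 8 12
Step 1: Innermost operation '* 1 8'
  1 * 8 = 8
Step 2: Outer operation '- [8] 12'
  8 - 12 = -4

-4


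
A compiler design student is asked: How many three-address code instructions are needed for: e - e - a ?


Expression: e - e - a
Generating three-address code (respecting * over +/- precedence):
  Instruction 1: t1 = e - e
  Instruction 2: t2 = t1 - a
Total instructions: 2

2


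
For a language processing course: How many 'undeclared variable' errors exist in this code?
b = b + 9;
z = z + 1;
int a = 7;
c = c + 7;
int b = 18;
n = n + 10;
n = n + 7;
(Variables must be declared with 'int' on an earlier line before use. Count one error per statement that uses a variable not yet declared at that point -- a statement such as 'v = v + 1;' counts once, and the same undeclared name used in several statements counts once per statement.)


Scanning code line by line:
  Line 1: use 'b' -> ERROR (undeclared)
  Line 2: use 'z' -> ERROR (undeclared)
  Line 3: declare 'a' -> declared = ['a']
  Line 4: use 'c' -> ERROR (undeclared)
  Line 5: declare 'b' -> declared = ['a', 'b']
  Line 6: use 'n' -> ERROR (undeclared)
  Line 7: use 'n' -> ERROR (undeclared)
Total undeclared variable errors: 5

5


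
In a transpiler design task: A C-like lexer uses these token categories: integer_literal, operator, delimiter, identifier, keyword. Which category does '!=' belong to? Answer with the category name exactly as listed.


Token: '!='
Checking categories:
  identifier: no
  integer_literal: no
  operator: YES
  keyword: no
  delimiter: no
Category: operator

operator


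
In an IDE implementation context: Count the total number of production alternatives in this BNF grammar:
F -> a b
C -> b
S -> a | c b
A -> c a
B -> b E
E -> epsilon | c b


Counting alternatives per rule:
  F: 1 alternative(s)
  C: 1 alternative(s)
  S: 2 alternative(s)
  A: 1 alternative(s)
  B: 1 alternative(s)
  E: 2 alternative(s)
Sum: 1 + 1 + 2 + 1 + 1 + 2 = 8

8


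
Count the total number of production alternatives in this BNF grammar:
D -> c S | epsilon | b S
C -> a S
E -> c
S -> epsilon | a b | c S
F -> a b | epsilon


Counting alternatives per rule:
  D: 3 alternative(s)
  C: 1 alternative(s)
  E: 1 alternative(s)
  S: 3 alternative(s)
  F: 2 alternative(s)
Sum: 3 + 1 + 1 + 3 + 2 = 10

10


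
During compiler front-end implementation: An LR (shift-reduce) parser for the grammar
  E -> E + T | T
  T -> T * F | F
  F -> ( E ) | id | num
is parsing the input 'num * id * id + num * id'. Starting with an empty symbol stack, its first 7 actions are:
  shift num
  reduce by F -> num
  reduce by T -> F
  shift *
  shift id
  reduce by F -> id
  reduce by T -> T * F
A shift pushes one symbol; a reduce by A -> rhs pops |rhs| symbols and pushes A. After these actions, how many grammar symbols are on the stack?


Tracking the symbol stack through each action:
  Action 1: shift 'num' : push -> stack = [num] (size 1)
  Action 2: reduce by F -> num : pop 1, push F -> stack = [F] (size 1)
  Action 3: reduce by T -> F : pop 1, push T -> stack = [T] (size 1)
  Action 4: shift '*' : push -> stack = [T, *] (size 2)
  Action 5: shift 'id' : push -> stack = [T, *, id] (size 3)
  Action 6: reduce by F -> id : pop 1, push F -> stack = [T, *, F] (size 3)
  Action 7: reduce by T -> T * F : pop 3, push T -> stack = [T] (size 1)
Final stack size: 1

1


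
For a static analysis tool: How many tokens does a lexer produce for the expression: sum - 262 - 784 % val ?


Scanning 'sum - 262 - 784 % val'
Token 1: 'sum' -> identifier
Token 2: '-' -> operator
Token 3: '262' -> integer_literal
Token 4: '-' -> operator
Token 5: '784' -> integer_literal
Token 6: '%' -> operator
Token 7: 'val' -> identifier
Total tokens: 7

7


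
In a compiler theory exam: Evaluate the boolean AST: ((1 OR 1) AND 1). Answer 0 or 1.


Step 1: Evaluate inner node
  1 OR 1 = 1
Step 2: Evaluate root node
  1 AND 1 = 1

1


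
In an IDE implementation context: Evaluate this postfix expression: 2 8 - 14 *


Processing tokens left to right:
Push 2, Push 8
Pop 2 and 8, compute 2 - 8 = -6, push -6
Push 14
Pop -6 and 14, compute -6 * 14 = -84, push -84
Stack result: -84

-84


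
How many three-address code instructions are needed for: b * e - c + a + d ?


Expression: b * e - c + a + d
Generating three-address code (respecting * over +/- precedence):
  Instruction 1: t1 = b * e
  Instruction 2: t2 = t1 - c
  Instruction 3: t3 = t2 + a
  Instruction 4: t4 = t3 + d
Total instructions: 4

4


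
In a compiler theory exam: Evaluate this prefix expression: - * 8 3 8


Parsing prefix expression: - * 8 3 8
Step 1: Innermost operation '* 8 3'
  8 * 3 = 24
Step 2: Outer operation '- [24] 8'
  24 - 8 = 16

16


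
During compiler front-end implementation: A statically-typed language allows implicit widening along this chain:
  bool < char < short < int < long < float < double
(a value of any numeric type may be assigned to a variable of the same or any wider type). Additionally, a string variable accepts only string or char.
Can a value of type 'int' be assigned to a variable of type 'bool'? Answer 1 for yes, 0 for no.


Target variable type: bool
Source value type: int
Numeric ranks: int=3, bool=0
Widening allowed iff rank(source) <= rank(target): 3 <= 0? No
Result: 0

0


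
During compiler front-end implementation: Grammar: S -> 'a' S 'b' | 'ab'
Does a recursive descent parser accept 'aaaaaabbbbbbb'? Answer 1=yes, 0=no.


Grammar accepts strings of the form a^n b^n (n >= 1)
Word: 'aaaaaabbbbbbb'
Counting: 6 a's and 7 b's
Check: 6 == 7? No
Mismatch: a-count != b-count
Rejected

0


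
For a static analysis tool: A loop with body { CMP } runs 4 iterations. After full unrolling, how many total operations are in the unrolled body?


Loop body operations: CMP (1 op per iteration)
Unrolling 4 iterations:
  Iteration 1: CMP (1 ops)
  Iteration 2: CMP (1 ops)
  Iteration 3: CMP (1 ops)
  Iteration 4: CMP (1 ops)
Total: 4 iterations * 1 ops/iter = 4 operations

4


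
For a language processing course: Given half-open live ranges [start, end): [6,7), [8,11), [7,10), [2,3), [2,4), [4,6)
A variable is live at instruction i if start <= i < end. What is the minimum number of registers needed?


Live ranges:
  Var0: [6, 7)
  Var1: [8, 11)
  Var2: [7, 10)
  Var3: [2, 3)
  Var4: [2, 4)
  Var5: [4, 6)
Sweep-line events (position, delta, active):
  pos=2 start -> active=1
  pos=2 start -> active=2
  pos=3 end -> active=1
  pos=4 end -> active=0
  pos=4 start -> active=1
  pos=6 end -> active=0
  pos=6 start -> active=1
  pos=7 end -> active=0
  pos=7 start -> active=1
  pos=8 start -> active=2
  pos=10 end -> active=1
  pos=11 end -> active=0
Maximum simultaneous active: 2
Minimum registers needed: 2

2


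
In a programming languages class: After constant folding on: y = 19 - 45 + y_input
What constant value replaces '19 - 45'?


Identifying constant sub-expression:
  Original: y = 19 - 45 + y_input
  19 and 45 are both compile-time constants
  Evaluating: 19 - 45 = -26
  After folding: y = -26 + y_input

-26


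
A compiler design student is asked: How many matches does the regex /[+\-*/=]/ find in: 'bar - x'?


Pattern: /[+\-*/=]/ (operators)
Input: 'bar - x'
Scanning for matches:
  Match 1: '-'
Total matches: 1

1


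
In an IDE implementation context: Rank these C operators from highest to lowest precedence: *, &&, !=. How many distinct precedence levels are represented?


Looking up precedence for each operator:
  * -> precedence 6
  && -> precedence 2
  != -> precedence 3
Sorted highest to lowest: *, !=, &&
Distinct precedence values: [6, 3, 2]
Number of distinct levels: 3

3


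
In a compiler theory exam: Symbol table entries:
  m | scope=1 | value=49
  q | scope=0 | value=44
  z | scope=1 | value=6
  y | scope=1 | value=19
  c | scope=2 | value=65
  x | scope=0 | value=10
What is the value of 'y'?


Searching symbol table for 'y':
  m | scope=1 | value=49
  q | scope=0 | value=44
  z | scope=1 | value=6
  y | scope=1 | value=19 <- MATCH
  c | scope=2 | value=65
  x | scope=0 | value=10
Found 'y' at scope 1 with value 19

19
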